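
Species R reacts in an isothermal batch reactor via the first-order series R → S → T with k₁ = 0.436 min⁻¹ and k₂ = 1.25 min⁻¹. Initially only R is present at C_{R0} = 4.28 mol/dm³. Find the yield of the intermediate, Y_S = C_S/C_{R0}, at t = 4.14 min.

0.0851

The intermediate concentration in a first-order A→B→C sequence is C_S = k₁C_{R0}(e^(−k₁t) − e^(−k₂t))/(k₂−k₁).
e^(−k₁t) = e^(−0.436×4.14) = e^(−1.805) = 0.1645; e^(−k₂t) = e^(−5.175) = 0.005656.
C_S = 0.436×4.28/(1.25−0.436) × (0.1645−0.005656) = 2.292×0.1588 = 0.3641 mol/dm³.
Y_S = C_S/C_{R0} = 0.3641/4.28 = 0.0851.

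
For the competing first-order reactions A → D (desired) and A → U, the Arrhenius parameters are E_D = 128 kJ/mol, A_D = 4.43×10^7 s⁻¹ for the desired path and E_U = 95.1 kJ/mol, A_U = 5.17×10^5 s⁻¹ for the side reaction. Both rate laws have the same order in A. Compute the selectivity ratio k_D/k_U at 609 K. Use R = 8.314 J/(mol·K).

k_D/k_U = (A_D/A_U)·exp[−(E_D−E_U)/(RT)] = (A_D/A_U)·exp[(E_U−E_D)/(RT)].
(E_U−E_D)/(RT) = (95.1−128)×10³/(8.314×609) = -32900/5063 = -6.498.
k_D/k_U = (4.43×10^7/5.17×10^5)·exp(-6.498) = 85.69 × 0.001507 = 0.129.

0.129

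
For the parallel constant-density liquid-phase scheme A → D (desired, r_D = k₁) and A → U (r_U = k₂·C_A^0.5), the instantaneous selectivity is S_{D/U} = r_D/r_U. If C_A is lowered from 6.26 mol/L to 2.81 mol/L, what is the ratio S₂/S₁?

1.49

S_{D/U} = (k₁/k₂)·C_A^-0.5, so S₂/S₁ = (C_{A,2}/C_{A,1})^-0.5.
= (2.81/6.26)^(-0.5) = (0.4489)^(-0.5) = 1.49.
Selectivity toward D rises as C_A falls — low-concentration operation is favoured.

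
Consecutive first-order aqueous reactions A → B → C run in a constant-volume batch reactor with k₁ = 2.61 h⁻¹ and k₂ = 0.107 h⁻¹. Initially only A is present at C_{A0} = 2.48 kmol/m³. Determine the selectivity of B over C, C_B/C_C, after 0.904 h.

14.8

The intermediate concentration in a first-order A→B→C sequence is C_B = k₁C_{A0}(e^(−k₁t) − e^(−k₂t))/(k₂−k₁).
e^(−k₁t) = e^(−2.61×0.904) = e^(−2.359) = 0.09447; e^(−k₂t) = e^(−0.09673) = 0.9078.
C_B = 2.61×2.48/(0.107−2.61) × (0.09447−0.9078) = (-2.586)×(-0.8133) = 2.103 kmol/m³.
C_A = C_{A0}e^(−k₁t) = 0.2343 kmol/m³, so C_C = C_{A0}−C_A−C_B = 0.1424 kmol/m³; C_B/C_C = 14.8.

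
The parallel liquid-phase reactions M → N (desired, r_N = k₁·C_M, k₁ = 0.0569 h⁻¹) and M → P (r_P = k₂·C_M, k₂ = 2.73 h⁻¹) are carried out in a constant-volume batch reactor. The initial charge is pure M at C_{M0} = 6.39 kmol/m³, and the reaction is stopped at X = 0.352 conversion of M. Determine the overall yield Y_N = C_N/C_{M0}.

C_M = C_{M0}(1−X) = 4.141 kmol/m³.
Both paths are first order in M, so the instantaneous fraction to N is constant: dC_N/d(−C_M) = k₁/(k₁+k₂) = 0.02042.
C_N = 0.02042·(C_{M0}−C_M) = 0.02042×2.249 = 0.0459 kmol/m³.
Y_N = C_N/C_{M0} = 0.04592/6.39 = 0.00719.

0.00719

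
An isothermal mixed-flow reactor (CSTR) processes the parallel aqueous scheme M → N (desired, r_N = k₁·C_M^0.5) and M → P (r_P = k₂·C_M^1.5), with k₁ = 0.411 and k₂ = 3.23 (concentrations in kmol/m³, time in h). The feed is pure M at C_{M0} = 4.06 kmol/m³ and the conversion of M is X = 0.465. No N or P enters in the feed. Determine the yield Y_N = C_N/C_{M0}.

Exit C_M = C_{M0}(1−X) = 4.06×0.535 = 2.172 kmol/m³.
Rates in a CSTR are evaluated at the outlet concentration: r_N = 0.411×2.172^0.5 = 0.6057, r_P = 3.23×2.172^1.5 = 10.34.
Fraction of consumed M going to N: r_N/(r_N+r_P) = 0.05534.
C_N = 0.05534·C_{M0}·X = 0.05534×4.06×0.465 = 0.104 kmol/m³; Y_N = C_N/C_{M0} = 0.0257.

0.0257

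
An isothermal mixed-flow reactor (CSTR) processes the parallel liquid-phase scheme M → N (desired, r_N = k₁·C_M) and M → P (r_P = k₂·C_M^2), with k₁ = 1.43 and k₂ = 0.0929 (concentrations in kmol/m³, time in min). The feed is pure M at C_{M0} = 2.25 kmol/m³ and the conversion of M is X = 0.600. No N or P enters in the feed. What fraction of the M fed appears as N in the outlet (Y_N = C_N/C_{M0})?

0.567

Exit C_M = C_{M0}(1−X) = 2.25×0.400 = 0.9000 kmol/m³.
A CSTR operates uniformly at the exit composition, giving r_N = 1.287 and r_P = 0.07525 (each k·C_M^n at C_M = 0.9000).
Fraction of consumed M going to N: r_N/(r_N+r_P) = 0.9448.
C_N = 0.9448·C_{M0}·X = 0.9448×2.25×0.600 = 1.28 kmol/m³; Y_N = C_N/C_{M0} = 0.567.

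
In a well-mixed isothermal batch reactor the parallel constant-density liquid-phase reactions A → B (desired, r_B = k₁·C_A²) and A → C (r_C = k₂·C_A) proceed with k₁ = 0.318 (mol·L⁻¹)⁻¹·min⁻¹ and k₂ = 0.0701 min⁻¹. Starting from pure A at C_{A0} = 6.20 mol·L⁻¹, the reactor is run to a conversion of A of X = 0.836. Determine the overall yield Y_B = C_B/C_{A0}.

0.777

C_A = C_{A0}(1−X) = 1.017 mol·L⁻¹.
Along a PFR/batch, dC_C/dC_A = −r_C/(r_B+r_C) = −k₂/(k₂+k₁·C_A).
Integrating from C_{A0} to C_A: C_C = (0.0701/0.318)·ln[(0.0701+0.318·6.20)/(0.0701+0.318·1.02)] = 0.2204·ln(2.042/0.3934) = 0.3630 mol·L⁻¹.
Then C_B = (C_{A0}−C_A) − C_C = 5.183 − 0.3630 = 4.820 mol·L⁻¹.
Y_B = C_B/C_{A0} = 4.820/6.20 = 0.777.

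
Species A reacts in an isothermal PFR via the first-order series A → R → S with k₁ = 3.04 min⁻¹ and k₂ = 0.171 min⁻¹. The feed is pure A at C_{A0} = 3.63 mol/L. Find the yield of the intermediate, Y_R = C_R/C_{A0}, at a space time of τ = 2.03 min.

For first-order series with pure A initially, C_R(τ) = k₁C_{A0}/(k₂−k₁)·(e^(−k₁τ) − e^(−k₂τ)).
e^(−k₁τ) = e^(−3.04×2.03) = e^(−6.171) = 0.002089; e^(−k₂τ) = e^(−0.3471) = 0.7067.
C_R = 3.04×3.63/(0.171−3.04) × (0.002089−0.7067) = (-3.846)×(-0.7046) = 2.710 mol/L.
Y_R = C_R/C_{A0} = 2.710/3.63 = 0.747.

0.747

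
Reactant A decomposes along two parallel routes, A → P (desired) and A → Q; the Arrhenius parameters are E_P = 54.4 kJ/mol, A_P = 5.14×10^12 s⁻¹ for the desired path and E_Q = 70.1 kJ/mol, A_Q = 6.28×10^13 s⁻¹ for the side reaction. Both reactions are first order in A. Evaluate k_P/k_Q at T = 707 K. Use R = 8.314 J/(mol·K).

1.18

With equal orders, S_{P/Q} = k_P/k_Q = (A_P/A_Q)·exp[(E_Q−E_P)/(RT)].
(E_Q−E_P)/(RT) = (70.1−54.4)×10³/(8.314×707) = 15700/5878 = 2.671.
k_P/k_Q = (5.14×10^12/6.28×10^13)·exp(2.671) = 0.08185 × 14.45 = 1.18.
Since E_P < E_Q, lowering the temperature improves selectivity toward P.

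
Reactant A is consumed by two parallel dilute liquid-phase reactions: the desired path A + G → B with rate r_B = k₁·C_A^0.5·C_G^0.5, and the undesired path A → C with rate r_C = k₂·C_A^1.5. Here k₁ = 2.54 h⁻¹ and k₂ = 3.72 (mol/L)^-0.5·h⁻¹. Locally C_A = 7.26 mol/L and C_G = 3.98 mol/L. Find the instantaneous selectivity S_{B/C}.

S_{B/C} = r_B/r_C = (k₁·C_A^0.5·C_G^0.5)/(k₂·C_A^1.5) = (k₁/k₂)·C_A⁻¹·C_G^0.5.
= (2.54×7.260^0.5×3.980^0.5) / (3.72×7.260^1.5) = 13.65/72.77 = 0.188.
The undesired path is higher order in A, so low C_A (CSTR or dilute feed) favours B.

0.188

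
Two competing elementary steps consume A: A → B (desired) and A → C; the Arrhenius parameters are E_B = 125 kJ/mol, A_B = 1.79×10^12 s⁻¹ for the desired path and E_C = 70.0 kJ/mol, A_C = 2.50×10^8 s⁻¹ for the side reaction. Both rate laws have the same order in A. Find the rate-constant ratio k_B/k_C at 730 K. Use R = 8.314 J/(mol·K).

0.830

With equal orders, S_{B/C} = k_B/k_C = (A_B/A_C)·exp[(E_C−E_B)/(RT)].
(E_C−E_B)/(RT) = (70.0−125)×10³/(8.314×730) = -55000/6069 = -9.062.
k_B/k_C = (1.79×10^12/2.50×10^8)·exp(-9.062) = 7160 × 1.160×10^-4 = 0.830.
Since E_B > E_C, raising the temperature improves selectivity toward B.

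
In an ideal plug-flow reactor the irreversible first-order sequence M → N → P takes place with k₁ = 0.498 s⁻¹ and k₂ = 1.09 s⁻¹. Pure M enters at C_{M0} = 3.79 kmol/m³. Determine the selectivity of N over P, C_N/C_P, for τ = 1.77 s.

The intermediate concentration in a first-order A→B→C sequence is C_N = k₁C_{M0}(e^(−k₁τ) − e^(−k₂τ))/(k₂−k₁).
e^(−k₁τ) = e^(−0.498×1.77) = e^(−0.8815) = 0.4142; e^(−k₂τ) = e^(−1.929) = 0.1452.
C_N = 0.498×3.79/(1.09−0.498) × (0.4142−0.1452) = 3.188×0.2689 = 0.8574 kmol/m³.
C_M = C_{M0}e^(−k₁τ) = 1.570 kmol/m³, so C_P = C_{M0}−C_M−C_N = 1.363 kmol/m³; C_N/C_P = 0.629.

0.629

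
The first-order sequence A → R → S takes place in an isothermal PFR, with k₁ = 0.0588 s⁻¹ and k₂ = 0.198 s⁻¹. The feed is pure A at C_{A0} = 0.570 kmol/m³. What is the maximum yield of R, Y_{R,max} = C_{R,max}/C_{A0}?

At the optimum, C_{R,max}/C_{A0} = (k₁/k₂)^[k₂/(k₂−k₁)].
= (0.0588/0.198)^(0.198/(0.198−0.0588)) = (0.2970)^(1.422) = 0.1778.

0.178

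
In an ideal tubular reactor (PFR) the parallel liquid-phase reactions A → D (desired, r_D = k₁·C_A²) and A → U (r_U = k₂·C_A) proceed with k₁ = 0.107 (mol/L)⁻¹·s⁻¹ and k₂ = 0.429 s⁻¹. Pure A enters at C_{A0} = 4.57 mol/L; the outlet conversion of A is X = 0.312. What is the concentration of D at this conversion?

0.697 mol/L

C_A = C_{A0}(1−X) = 3.144 mol/L.
Along a PFR/batch, dC_U/dC_A = −r_U/(r_D+r_U) = −k₂/(k₂+k₁·C_A).
Integrating from C_{A0} to C_A: C_U = (0.429/0.107)·ln[(0.429+0.107·4.57)/(0.429+0.107·3.14)] = 4.009·ln(0.9180/0.7654) = 0.7287 mol/L.
Then C_D = (C_{A0}−C_A) − C_U = 1.426 − 0.7287 = 0.6971 mol/L.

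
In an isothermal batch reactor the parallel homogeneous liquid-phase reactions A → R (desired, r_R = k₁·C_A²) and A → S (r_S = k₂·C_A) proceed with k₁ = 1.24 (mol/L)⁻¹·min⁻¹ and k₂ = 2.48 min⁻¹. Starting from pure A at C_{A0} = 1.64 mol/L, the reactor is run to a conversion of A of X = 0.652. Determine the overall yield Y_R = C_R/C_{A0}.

0.228

C_A = C_{A0}(1−X) = 0.5707 mol/L.
Along a PFR/batch, dC_S/dC_A = −r_S/(r_R+r_S) = −k₂/(k₂+k₁·C_A).
Integrating from C_{A0} to C_A: C_S = (2.48/1.24)·ln[(2.48+1.24·1.64)/(2.48+1.24·0.571)] = 2.000·ln(4.514/3.188) = 0.6956 mol/L.
Then C_R = (C_{A0}−C_A) − C_S = 1.069 − 0.6956 = 0.3737 mol/L.
Y_R = C_R/C_{A0} = 0.3737/1.64 = 0.228.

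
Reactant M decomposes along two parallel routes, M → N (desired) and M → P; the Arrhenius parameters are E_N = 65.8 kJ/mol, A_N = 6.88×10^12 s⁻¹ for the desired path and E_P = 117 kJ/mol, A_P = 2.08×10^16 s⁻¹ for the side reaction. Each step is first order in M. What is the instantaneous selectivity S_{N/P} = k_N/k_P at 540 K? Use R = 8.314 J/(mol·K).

29.7

With equal orders, S_{N/P} = k_N/k_P = (A_N/A_P)·exp[(E_P−E_N)/(RT)].
(E_P−E_N)/(RT) = (117−65.8)×10³/(8.314×540) = 51200/4490 = 11.40.
k_N/k_P = (6.88×10^12/2.08×10^16)·exp(11.40) = 3.308×10^-4 × 89701 = 29.7.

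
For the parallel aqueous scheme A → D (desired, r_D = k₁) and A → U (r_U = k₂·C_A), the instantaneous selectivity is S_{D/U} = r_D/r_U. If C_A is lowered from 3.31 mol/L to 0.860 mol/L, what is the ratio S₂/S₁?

3.85

S_{D/U} = (k₁/k₂)·C_A⁻¹, so S₂/S₁ = (C_{A,2}/C_{A,1})⁻¹.
= 3.31/0.860 = 3.85.
Selectivity toward D rises as C_A falls — low-concentration operation is favoured.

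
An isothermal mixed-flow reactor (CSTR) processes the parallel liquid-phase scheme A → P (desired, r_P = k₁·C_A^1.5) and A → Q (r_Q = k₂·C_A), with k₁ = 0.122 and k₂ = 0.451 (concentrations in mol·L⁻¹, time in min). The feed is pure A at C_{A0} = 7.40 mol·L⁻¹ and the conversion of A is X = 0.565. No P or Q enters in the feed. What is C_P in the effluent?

Exit C_A = C_{A0}(1−X) = 7.40×0.435 = 3.219 mol·L⁻¹.
A CSTR operates uniformly at the exit composition, giving r_P = 0.7046 and r_Q = 1.452 (each k·C_A^n at C_A = 3.219).
Fraction of consumed A going to P: r_P/(r_P+r_Q) = 0.3268.
C_P = 0.3268·C_{A0}·X = 0.3268×7.40×0.565 = 1.37 mol·L⁻¹.

1.37 mol·L⁻¹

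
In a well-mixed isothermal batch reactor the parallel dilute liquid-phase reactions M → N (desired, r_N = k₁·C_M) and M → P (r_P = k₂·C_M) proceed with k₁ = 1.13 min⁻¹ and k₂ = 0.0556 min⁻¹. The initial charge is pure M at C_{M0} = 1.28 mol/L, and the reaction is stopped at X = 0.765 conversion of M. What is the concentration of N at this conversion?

C_M = C_{M0}(1−X) = 0.3008 mol/L.
Both paths are first order in M, so the instantaneous fraction to N is constant: dC_N/d(−C_M) = k₁/(k₁+k₂) = 0.9531.
C_N = 0.9531·(C_{M0}−C_M) = 0.9531×0.9792 = 0.933 mol/L.

0.933 mol/L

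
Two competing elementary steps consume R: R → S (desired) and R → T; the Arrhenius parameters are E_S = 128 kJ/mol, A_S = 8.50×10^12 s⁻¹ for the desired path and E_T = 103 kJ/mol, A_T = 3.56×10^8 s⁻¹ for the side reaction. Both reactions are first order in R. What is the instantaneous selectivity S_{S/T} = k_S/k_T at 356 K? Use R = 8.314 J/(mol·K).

Since both paths have the same order in R, the concentration cancels and S_{S/T} = k_S/k_T = (A_S/A_T)·exp[(E_T−E_S)/(RT)].
(E_T−E_S)/(RT) = (103−128)×10³/(8.314×356) = -25000/2960 = -8.447.
k_S/k_T = (8.50×10^12/3.56×10^8)·exp(-8.447) = 23876 × 2.146×10^-4 = 5.12.

5.12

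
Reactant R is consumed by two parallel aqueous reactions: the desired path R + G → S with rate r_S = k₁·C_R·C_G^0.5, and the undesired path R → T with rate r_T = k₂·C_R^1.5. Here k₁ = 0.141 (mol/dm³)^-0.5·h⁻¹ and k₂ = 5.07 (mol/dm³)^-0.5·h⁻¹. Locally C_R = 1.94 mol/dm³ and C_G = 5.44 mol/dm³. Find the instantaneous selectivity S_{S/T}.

S_{S/T} = r_S/r_T = (k₁·C_R·C_G^0.5)/(k₂·C_R^1.5) = (k₁/k₂)·C_R^-0.5·C_G^0.5.
= (0.141×1.940×5.440^0.5) / (5.07×1.940^1.5) = 0.6380/13.70 = 0.0466.

0.0466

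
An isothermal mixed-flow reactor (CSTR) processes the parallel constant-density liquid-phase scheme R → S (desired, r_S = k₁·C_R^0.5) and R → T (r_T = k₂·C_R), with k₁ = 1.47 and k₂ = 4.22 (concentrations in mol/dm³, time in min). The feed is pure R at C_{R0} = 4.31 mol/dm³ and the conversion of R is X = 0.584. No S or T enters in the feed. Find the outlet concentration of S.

Exit C_R = C_{R0}(1−X) = 4.31×0.416 = 1.793 mol/dm³.
In a CSTR the entire volume is at exit conditions, so r_S = 1.47×1.793^0.5 = 1.968 and r_T = 4.22×1.793 = 7.566.
Fraction of consumed R going to S: r_S/(r_S+r_T) = 0.2064.
C_S = 0.2064·C_{R0}·X = 0.2064×4.31×0.584 = 0.520 mol/dm³.

0.520 mol/dm³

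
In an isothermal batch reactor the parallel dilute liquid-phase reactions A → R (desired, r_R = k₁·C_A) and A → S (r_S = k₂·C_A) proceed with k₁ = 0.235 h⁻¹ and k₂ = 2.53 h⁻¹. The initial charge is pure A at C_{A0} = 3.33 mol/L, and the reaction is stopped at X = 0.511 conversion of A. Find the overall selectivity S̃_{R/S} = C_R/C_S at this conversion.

0.0929

C_A = C_{A0}(1−X) = 1.628 mol/L.
Both paths are first order in A, so the instantaneous fraction to R is constant: dC_R/d(−C_A) = k₁/(k₁+k₂) = 0.08499.
C_R = 0.08499·(C_{A0}−C_A) = 0.08499×1.702 = 0.145 mol/L.
C_S = (C_{A0}−C_A)−C_R = 1.557 mol/L; S̃_{R/S} = 0.1446/1.557 = 0.0929.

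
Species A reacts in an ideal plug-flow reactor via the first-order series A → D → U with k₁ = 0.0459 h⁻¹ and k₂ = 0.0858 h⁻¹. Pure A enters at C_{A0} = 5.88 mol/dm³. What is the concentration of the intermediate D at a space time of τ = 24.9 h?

1.36 mol/dm³

For first-order series with pure A initially, C_D(τ) = k₁C_{A0}/(k₂−k₁)·(e^(−k₁τ) − e^(−k₂τ)).
e^(−k₁τ) = e^(−0.0459×24.9) = e^(−1.143) = 0.3189; e^(−k₂τ) = e^(−2.136) = 0.1181.
C_D = 0.0459×5.88/(0.0858−0.0459) × (0.3189−0.1181) = 6.764×0.2008 = 1.358 mol/dm³.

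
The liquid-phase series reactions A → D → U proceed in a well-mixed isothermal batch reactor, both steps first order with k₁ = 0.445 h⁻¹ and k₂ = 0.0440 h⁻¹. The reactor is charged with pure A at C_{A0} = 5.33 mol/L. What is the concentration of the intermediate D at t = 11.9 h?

3.47 mol/L

The intermediate concentration in a first-order A→B→C sequence is C_D = k₁C_{A0}(e^(−k₁t) − e^(−k₂t))/(k₂−k₁).
e^(−k₁t) = e^(−0.445×11.9) = e^(−5.296) = 0.005014; e^(−k₂t) = e^(−0.5236) = 0.5924.
C_D = 0.445×5.33/(0.0440−0.445) × (0.005014−0.5924) = (-5.915)×(-0.5874) = 3.474 mol/L.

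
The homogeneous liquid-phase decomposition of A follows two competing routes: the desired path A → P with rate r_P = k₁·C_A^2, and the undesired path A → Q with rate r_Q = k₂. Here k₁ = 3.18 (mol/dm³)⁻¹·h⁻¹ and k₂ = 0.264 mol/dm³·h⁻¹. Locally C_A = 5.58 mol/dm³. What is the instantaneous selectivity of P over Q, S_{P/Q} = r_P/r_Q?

375

S_{P/Q} = r_P/r_Q = (k₁·C_A^2)/(k₂) = (k₁/k₂)·C_A^2.
= (3.18×5.580^2) / (0.264) = 99.01/0.2640 = 375.
Since the desired path is higher order in A, keeping C_A high (PFR or concentrated feed) favours P.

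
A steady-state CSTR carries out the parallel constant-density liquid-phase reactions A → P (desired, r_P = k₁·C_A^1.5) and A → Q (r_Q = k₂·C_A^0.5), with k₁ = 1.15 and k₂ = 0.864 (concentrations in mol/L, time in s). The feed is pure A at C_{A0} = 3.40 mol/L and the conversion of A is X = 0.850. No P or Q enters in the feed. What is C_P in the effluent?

Exit C_A = C_{A0}(1−X) = 3.40×0.150 = 0.5100 mol/L.
Rates in a CSTR are evaluated at the outlet concentration: r_P = 1.15×0.5100^1.5 = 0.4188, r_Q = 0.864×0.5100^0.5 = 0.6170.
Fraction of consumed A going to P: r_P/(r_P+r_Q) = 0.4043.
C_P = 0.4043·C_{A0}·X = 0.4043×3.40×0.850 = 1.17 mol/L.

1.17 mol/L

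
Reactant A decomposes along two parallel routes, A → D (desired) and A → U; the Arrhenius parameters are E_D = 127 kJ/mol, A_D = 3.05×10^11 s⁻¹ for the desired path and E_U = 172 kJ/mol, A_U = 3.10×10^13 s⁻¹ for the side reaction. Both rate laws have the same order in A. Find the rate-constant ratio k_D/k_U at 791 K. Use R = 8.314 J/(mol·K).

k_D/k_U = (A_D/A_U)·exp[−(E_D−E_U)/(RT)] = (A_D/A_U)·exp[(E_U−E_D)/(RT)].
(E_U−E_D)/(RT) = (172−127)×10³/(8.314×791) = 45000/6576 = 6.843.
k_D/k_U = (3.05×10^11/3.10×10^13)·exp(6.843) = 0.009839 × 937.0 = 9.22.
Since E_D < E_U, lowering the temperature improves selectivity toward D.

9.22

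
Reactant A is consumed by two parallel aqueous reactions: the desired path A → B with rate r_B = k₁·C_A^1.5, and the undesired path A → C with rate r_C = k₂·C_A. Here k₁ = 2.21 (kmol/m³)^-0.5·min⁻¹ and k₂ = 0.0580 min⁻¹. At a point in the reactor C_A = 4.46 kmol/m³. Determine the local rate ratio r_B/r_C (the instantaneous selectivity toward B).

S_{B/C} = r_B/r_C = (k₁·C_A^1.5)/(k₂·C_A) = (k₁/k₂)·C_A^0.5.
= (2.21×4.460^1.5) / (0.0580×4.460) = 20.82/0.2587 = 80.5.
Since the desired path is higher order in A, keeping C_A high (PFR or concentrated feed) favours B.

80.5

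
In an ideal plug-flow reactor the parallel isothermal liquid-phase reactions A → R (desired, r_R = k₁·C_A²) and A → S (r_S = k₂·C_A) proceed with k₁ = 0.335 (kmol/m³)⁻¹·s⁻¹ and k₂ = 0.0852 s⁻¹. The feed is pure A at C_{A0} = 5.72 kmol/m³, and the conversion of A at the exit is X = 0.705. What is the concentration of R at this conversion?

C_A = C_{A0}(1−X) = 1.687 kmol/m³.
Along a PFR/batch, dC_S/dC_A = −r_S/(r_R+r_S) = −k₂/(k₂+k₁·C_A).
Integrating from C_{A0} to C_A: C_S = (0.0852/0.335)·ln[(0.0852+0.335·5.72)/(0.0852+0.335·1.69)] = 0.2543·ln(2.001/0.6505) = 0.2858 kmol/m³.
Then C_R = (C_{A0}−C_A) − C_S = 4.033 − 0.2858 = 3.747 kmol/m³.

3.75 kmol/m³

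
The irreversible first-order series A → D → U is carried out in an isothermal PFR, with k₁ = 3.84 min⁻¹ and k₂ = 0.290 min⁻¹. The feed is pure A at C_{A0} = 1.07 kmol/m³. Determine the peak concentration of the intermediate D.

Evaluating C_D at τ_opt = ln(k₂/k₁)/(k₂−k₁) gives C_{D,max}/C_{A0} = (k₁/k₂)^[k₂/(k₂−k₁)].
= (3.84/0.290)^(0.290/(0.290−3.84)) = (13.24)^(-0.08169) = 0.8097.
C_{D,max} = 0.8097×1.07 = 0.866 kmol/m³.

0.866 kmol/m³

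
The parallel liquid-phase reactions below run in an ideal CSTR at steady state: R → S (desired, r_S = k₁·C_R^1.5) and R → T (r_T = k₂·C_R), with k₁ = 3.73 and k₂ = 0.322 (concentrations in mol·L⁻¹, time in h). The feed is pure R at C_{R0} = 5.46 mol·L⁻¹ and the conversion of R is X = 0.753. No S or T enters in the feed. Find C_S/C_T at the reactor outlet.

Exit C_R = C_{R0}(1−X) = 5.46×0.247 = 1.349 mol·L⁻¹.
A CSTR operates uniformly at the exit composition, giving r_S = 5.842 and r_T = 0.4343 (each k·C_R^n at C_R = 1.349).
Overall selectivity = C_S/C_T = r_Sτ/(r_Tτ) = r_S/r_T = 13.5.

13.5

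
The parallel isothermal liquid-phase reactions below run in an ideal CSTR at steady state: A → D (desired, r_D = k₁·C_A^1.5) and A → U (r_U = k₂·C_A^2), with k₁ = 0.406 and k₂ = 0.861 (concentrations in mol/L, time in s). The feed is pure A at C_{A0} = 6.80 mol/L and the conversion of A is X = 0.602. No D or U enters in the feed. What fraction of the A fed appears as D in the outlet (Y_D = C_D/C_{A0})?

Exit C_A = C_{A0}(1−X) = 6.80×0.398 = 2.706 mol/L.
In a CSTR the entire volume is at exit conditions, so r_D = 0.406×2.706^1.5 = 1.808 and r_U = 0.861×2.706^2 = 6.306.
Fraction of consumed A going to D: r_D/(r_D+r_U) = 0.2228.
C_D = 0.2228·C_{A0}·X = 0.2228×6.80×0.602 = 0.912 mol/L; Y_D = C_D/C_{A0} = 0.134.

0.134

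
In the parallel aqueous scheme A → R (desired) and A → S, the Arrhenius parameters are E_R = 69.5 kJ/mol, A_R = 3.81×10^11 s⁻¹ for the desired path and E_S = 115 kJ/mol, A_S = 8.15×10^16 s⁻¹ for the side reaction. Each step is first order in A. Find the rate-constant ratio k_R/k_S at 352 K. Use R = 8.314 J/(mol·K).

26.4

k_R/k_S = (A_R/A_S)·exp[−(E_R−E_S)/(RT)] = (A_R/A_S)·exp[(E_S−E_R)/(RT)].
(E_S−E_R)/(RT) = (115−69.5)×10³/(8.314×352) = 45500/2927 = 15.55.
k_R/k_S = (3.81×10^11/8.15×10^16)·exp(15.55) = 4.675×10^-6 × 5.652×10^6 = 26.4.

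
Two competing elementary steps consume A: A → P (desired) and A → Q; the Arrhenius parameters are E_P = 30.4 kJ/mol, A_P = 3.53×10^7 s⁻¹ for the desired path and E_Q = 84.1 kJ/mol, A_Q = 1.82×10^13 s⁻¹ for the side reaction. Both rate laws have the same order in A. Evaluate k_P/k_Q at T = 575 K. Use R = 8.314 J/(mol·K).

With equal orders, S_{P/Q} = k_P/k_Q = (A_P/A_Q)·exp[(E_Q−E_P)/(RT)].
(E_Q−E_P)/(RT) = (84.1−30.4)×10³/(8.314×575) = 53700/4781 = 11.23.
k_P/k_Q = (3.53×10^7/1.82×10^13)·exp(11.23) = 1.940×10^-6 × 75585 = 0.147.

0.147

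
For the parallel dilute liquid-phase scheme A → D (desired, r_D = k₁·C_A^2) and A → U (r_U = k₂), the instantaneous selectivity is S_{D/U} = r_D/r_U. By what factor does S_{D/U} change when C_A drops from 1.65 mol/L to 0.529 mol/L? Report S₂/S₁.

S_{D/U} = (k₁/k₂)·C_A^2, so S₂/S₁ = (C_{A,2}/C_{A,1})^2.
= (0.529/1.65)^2 = (0.3206)^2 = 0.103.
Selectivity toward D falls as C_A falls — high-concentration operation is favoured.

0.103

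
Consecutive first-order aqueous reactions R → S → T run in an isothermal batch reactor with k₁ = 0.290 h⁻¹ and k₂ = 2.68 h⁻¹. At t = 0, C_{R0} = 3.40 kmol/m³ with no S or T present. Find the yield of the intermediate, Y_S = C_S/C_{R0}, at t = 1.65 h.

0.0737

For first-order series with pure R initially, C_S(t) = k₁C_{R0}/(k₂−k₁)·(e^(−k₁t) − e^(−k₂t)).
e^(−k₁t) = e^(−0.290×1.65) = e^(−0.4785) = 0.6197; e^(−k₂t) = e^(−4.422) = 0.01201.
C_S = 0.290×3.40/(2.68−0.290) × (0.6197−0.01201) = 0.4126×0.6077 = 0.2507 kmol/m³.
Y_S = C_S/C_{R0} = 0.2507/3.40 = 0.0737.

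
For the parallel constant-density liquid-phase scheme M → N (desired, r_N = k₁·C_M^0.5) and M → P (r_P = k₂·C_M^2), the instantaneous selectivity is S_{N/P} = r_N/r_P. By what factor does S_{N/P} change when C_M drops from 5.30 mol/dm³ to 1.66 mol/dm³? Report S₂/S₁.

S_{N/P} = (k₁/k₂)·C_M^-1.5, so S₂/S₁ = (C_{M,2}/C_{M,1})^-1.5.
= (1.66/5.30)^(-1.5) = (0.3132)^(-1.5) = 5.70.
Selectivity toward N rises as C_M falls — low-concentration operation is favoured.

5.70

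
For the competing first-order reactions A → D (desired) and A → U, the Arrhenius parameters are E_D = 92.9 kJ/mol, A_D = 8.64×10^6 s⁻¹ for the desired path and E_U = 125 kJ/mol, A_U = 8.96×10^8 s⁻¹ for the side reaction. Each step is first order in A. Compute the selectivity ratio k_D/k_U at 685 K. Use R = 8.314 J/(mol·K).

k_D/k_U = (A_D/A_U)·exp[−(E_D−E_U)/(RT)] = (A_D/A_U)·exp[(E_U−E_D)/(RT)].
(E_U−E_D)/(RT) = (125−92.9)×10³/(8.314×685) = 32100/5695 = 5.636.
k_D/k_U = (8.64×10^6/8.96×10^8)·exp(5.636) = 0.009643 × 280.5 = 2.70.

2.70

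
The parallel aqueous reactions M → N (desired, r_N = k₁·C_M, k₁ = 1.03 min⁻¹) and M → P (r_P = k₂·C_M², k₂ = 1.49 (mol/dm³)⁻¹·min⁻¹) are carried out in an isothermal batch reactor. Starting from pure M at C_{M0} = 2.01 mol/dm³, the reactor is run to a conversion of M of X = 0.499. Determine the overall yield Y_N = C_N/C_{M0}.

C_M = C_{M0}(1−X) = 1.007 mol/dm³.
Along a PFR/batch, dC_N/dC_M = −r_N/(r_N+r_P) = −k₁/(k₁+k₂·C_M).
Integrating from C_{M0} to C_M: C_N = (1.03/1.49)·ln[(1.03+1.49·2.01)/(1.03+1.49·1.01)] = 0.6913·ln(4.025/2.530) = 0.3208 mol/dm³.
Y_N = C_N/C_{M0} = 0.3208/2.01 = 0.160.

0.160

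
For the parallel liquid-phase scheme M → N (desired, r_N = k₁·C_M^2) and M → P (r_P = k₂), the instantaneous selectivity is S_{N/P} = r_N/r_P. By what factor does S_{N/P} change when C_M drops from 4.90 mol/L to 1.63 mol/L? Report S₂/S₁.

S_{N/P} = (k₁/k₂)·C_M^2, so S₂/S₁ = (C_{M,2}/C_{M,1})^2.
= (1.63/4.90)^2 = (0.3327)^2 = 0.111.

0.111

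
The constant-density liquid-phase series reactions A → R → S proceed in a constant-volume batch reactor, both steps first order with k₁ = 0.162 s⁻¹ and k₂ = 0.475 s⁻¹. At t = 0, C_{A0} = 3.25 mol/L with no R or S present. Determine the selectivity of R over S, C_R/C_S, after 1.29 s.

Solving the coupled first-order balances gives C_R(t) = [k₁/(k₂−k₁)]·C_{A0}·(e^(−k₁t) − e^(−k₂t)).
e^(−k₁t) = e^(−0.162×1.29) = e^(−0.2090) = 0.8114; e^(−k₂t) = e^(−0.6128) = 0.5419.
C_R = 0.162×3.25/(0.475−0.162) × (0.8114−0.5419) = 1.682×0.2696 = 0.4534 mol/L.
C_A = C_{A0}e^(−k₁t) = 2.637 mol/L, so C_S = C_{A0}−C_A−C_R = 0.1595 mol/L; C_R/C_S = 2.84.

2.84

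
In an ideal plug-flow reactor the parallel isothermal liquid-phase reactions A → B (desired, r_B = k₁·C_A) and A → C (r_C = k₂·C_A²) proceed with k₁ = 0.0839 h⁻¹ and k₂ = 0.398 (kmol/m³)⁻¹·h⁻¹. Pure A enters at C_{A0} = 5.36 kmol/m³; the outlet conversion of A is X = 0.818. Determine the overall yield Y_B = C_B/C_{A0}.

C_A = C_{A0}(1−X) = 0.9755 kmol/m³.
Along a PFR/batch, dC_B/dC_A = −r_B/(r_B+r_C) = −k₁/(k₁+k₂·C_A).
Integrating from C_{A0} to C_A: C_B = (0.0839/0.398)·ln[(0.0839+0.398·5.36)/(0.0839+0.398·0.976)] = 0.2108·ln(2.217/0.4722) = 0.3260 kmol/m³.
Y_B = C_B/C_{A0} = 0.3260/5.36 = 0.0608.

0.0608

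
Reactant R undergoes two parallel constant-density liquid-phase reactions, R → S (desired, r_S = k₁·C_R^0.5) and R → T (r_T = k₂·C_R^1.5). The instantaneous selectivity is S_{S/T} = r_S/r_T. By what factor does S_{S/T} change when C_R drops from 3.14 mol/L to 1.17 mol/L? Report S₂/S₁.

2.68

S_{S/T} = (k₁/k₂)·C_R⁻¹, so S₂/S₁ = (C_{R,2}/C_{R,1})⁻¹.
= 3.14/1.17 = 2.68.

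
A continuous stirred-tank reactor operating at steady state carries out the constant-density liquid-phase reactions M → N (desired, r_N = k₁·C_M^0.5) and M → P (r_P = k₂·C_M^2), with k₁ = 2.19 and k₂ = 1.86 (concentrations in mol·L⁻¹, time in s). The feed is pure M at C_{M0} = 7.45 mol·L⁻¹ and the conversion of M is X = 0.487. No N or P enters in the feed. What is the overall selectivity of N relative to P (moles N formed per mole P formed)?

0.158

Exit C_M = C_{M0}(1−X) = 7.45×0.513 = 3.822 mol·L⁻¹.
A CSTR operates uniformly at the exit composition, giving r_N = 4.281 and r_P = 27.17 (each k·C_M^n at C_M = 3.822).
Overall selectivity = C_N/C_P = r_Nτ/(r_Pτ) = r_N/r_P = 0.158.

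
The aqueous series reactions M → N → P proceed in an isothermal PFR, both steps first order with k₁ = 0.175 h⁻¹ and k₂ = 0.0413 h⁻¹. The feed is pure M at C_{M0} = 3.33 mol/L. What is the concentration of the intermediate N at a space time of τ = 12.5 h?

2.11 mol/L

Solving the coupled first-order balances gives C_N(τ) = [k₁/(k₂−k₁)]·C_{M0}·(e^(−k₁τ) − e^(−k₂τ)).
e^(−k₁τ) = e^(−0.175×12.5) = e^(−2.188) = 0.1122; e^(−k₂τ) = e^(−0.5163) = 0.5968.
C_N = 0.175×3.33/(0.0413−0.175) × (0.1122−0.5968) = (-4.359)×(-0.4846) = 2.112 mol/L.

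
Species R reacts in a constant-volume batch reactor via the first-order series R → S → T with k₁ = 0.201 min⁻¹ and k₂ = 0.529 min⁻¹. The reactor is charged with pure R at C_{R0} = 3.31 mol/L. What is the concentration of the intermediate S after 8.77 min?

The intermediate concentration in a first-order A→B→C sequence is C_S = k₁C_{R0}(e^(−k₁t) − e^(−k₂t))/(k₂−k₁).
e^(−k₁t) = e^(−0.201×8.77) = e^(−1.763) = 0.1716; e^(−k₂t) = e^(−4.639) = 0.009664.
C_S = 0.201×3.31/(0.529−0.201) × (0.1716−0.009664) = 2.028×0.1619 = 0.3284 mol/L.

0.328 mol/L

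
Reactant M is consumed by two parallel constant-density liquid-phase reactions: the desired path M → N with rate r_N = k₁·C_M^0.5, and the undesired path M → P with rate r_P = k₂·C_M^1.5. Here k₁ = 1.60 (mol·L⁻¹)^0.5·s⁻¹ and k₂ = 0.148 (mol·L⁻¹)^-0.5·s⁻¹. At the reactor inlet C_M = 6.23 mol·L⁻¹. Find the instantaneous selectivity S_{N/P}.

1.74

S_{N/P} = r_N/r_P = (k₁·C_M^0.5)/(k₂·C_M^1.5) = (k₁/k₂)·C_M⁻¹.
= (1.60×6.230^0.5) / (0.148×6.230^1.5) = 3.994/2.301 = 1.74.
The undesired path is higher order in M, so low C_M (CSTR or dilute feed) favours N.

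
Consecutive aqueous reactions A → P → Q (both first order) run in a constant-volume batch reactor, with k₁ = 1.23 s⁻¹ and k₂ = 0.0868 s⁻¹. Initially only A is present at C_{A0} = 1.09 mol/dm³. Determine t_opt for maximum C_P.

The intermediate peaks when r₁ = r₂, i.e. k₁e^(−k₁t) = k₂e^(−k₂t), giving t_opt = ln(k₂/k₁)/(k₂−k₁).
= ln(0.0868/1.23)/(0.0868−1.23) = ln(0.07057)/-1.143 = -2.651/-1.143 = 2.32 s.

2.32 s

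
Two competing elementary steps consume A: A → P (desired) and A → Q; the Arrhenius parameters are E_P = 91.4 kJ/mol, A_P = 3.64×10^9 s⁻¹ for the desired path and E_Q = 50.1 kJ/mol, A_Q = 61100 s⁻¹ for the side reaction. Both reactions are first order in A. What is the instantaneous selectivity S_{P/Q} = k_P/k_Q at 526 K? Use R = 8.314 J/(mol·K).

With equal orders, S_{P/Q} = k_P/k_Q = (A_P/A_Q)·exp[(E_Q−E_P)/(RT)].
(E_Q−E_P)/(RT) = (50.1−91.4)×10³/(8.314×526) = -41300/4373 = -9.444.
k_P/k_Q = (3.64×10^9/61100)·exp(-9.444) = 59574 × 7.917×10^-5 = 4.72.

4.72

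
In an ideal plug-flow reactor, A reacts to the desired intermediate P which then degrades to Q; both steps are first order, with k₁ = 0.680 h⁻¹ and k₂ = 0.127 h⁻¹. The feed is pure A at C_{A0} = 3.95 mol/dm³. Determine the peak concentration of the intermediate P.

2.69 mol/dm³

At the optimum, C_{P,max}/C_{A0} = (k₁/k₂)^[k₂/(k₂−k₁)].
= (0.680/0.127)^(0.127/(0.127−0.680)) = (5.354)^(-0.2297) = 0.6802.
C_{P,max} = 0.6802×3.95 = 2.69 mol/dm³.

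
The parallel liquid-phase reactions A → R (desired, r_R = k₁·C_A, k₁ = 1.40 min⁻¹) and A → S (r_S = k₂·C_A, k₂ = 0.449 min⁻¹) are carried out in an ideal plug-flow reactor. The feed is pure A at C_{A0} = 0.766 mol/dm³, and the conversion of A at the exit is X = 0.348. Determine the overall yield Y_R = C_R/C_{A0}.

0.263

C_A = C_{A0}(1−X) = 0.4994 mol/dm³.
Both paths are first order in A, so the instantaneous fraction to R is constant: dC_R/d(−C_A) = k₁/(k₁+k₂) = 0.7572.
C_R = 0.7572·(C_{A0}−C_A) = 0.7572×0.2666 = 0.202 mol/dm³.
Y_R = C_R/C_{A0} = 0.2018/0.766 = 0.263.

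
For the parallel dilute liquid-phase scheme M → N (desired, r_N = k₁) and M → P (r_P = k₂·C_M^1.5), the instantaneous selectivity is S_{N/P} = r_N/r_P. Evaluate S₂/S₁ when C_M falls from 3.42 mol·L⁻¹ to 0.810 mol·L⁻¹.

S_{N/P} = (k₁/k₂)·C_M^-1.5, so S₂/S₁ = (C_{M,2}/C_{M,1})^-1.5.
= (0.810/3.42)^(-1.5) = (0.2368)^(-1.5) = 8.68.
Selectivity toward N rises as C_M falls — low-concentration operation is favoured.

8.68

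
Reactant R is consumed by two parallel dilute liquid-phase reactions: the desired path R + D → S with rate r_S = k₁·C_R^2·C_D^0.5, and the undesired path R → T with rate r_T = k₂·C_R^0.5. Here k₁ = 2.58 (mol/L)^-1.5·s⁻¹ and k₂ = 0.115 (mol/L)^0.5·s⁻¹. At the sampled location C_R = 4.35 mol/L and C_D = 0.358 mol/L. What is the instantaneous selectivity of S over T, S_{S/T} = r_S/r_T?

122

S_{S/T} = r_S/r_T = (k₁·C_R^2·C_D^0.5)/(k₂·C_R^0.5) = (k₁/k₂)·C_R^1.5·C_D^0.5.
= (2.58×4.350^2×0.3580^0.5) / (0.115×4.350^0.5) = 29.21/0.2399 = 122.
Since the desired path is higher order in R, keeping C_R high (PFR or concentrated feed) favours S.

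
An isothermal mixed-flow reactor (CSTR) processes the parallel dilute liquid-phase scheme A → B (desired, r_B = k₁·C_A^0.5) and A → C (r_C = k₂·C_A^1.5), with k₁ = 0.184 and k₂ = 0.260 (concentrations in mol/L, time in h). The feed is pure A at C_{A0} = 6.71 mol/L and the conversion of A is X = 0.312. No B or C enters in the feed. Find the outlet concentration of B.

0.278 mol/L

Exit C_A = C_{A0}(1−X) = 6.71×0.688 = 4.616 mol/L.
A CSTR operates uniformly at the exit composition, giving r_B = 0.3953 and r_C = 2.579 (each k·C_A^n at C_A = 4.616).
Fraction of consumed A going to B: r_B/(r_B+r_C) = 0.1329.
C_B = 0.1329·C_{A0}·X = 0.1329×6.71×0.312 = 0.278 mol/L.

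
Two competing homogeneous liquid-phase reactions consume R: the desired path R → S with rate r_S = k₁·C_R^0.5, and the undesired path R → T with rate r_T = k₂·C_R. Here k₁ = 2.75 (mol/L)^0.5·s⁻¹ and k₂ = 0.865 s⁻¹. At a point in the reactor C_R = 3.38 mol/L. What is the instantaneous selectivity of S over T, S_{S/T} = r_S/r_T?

1.73

S_{S/T} = r_S/r_T = (k₁·C_R^0.5)/(k₂·C_R) = (k₁/k₂)·C_R^-0.5.
= (2.75×3.380^0.5) / (0.865×3.380) = 5.056/2.924 = 1.73.
The undesired path is higher order in R, so low C_R (CSTR or dilute feed) favours S.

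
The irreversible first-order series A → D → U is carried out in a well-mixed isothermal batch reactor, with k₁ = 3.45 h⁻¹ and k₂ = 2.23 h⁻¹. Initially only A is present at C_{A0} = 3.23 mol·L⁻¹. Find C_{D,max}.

At the optimum, C_{D,max}/C_{A0} = (k₁/k₂)^[k₂/(k₂−k₁)].
= (3.45/2.23)^(2.23/(2.23−3.45)) = (1.547)^(-1.828) = 0.4504.
C_{D,max} = 0.4504×3.23 = 1.45 mol·L⁻¹.

1.45 mol·L⁻¹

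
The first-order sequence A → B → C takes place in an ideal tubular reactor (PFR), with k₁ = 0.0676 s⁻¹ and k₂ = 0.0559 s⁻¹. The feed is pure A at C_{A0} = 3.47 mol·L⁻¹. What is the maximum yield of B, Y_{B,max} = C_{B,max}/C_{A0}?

0.403

At the optimum, C_{B,max}/C_{A0} = (k₁/k₂)^[k₂/(k₂−k₁)].
= (0.0676/0.0559)^(0.0559/(0.0559−0.0676)) = (1.209)^(-4.778) = 0.4033.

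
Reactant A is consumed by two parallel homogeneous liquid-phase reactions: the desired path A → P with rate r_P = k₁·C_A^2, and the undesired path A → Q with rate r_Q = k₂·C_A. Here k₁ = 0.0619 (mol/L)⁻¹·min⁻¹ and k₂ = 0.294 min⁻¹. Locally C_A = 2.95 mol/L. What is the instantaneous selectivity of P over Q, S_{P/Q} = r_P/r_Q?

S_{P/Q} = r_P/r_Q = (k₁·C_A^2)/(k₂·C_A) = (k₁/k₂)·C_A.
= (0.0619×2.950^2) / (0.294×2.950) = 0.5387/0.8673 = 0.621.
Since the desired path is higher order in A, keeping C_A high (PFR or concentrated feed) favours P.

0.621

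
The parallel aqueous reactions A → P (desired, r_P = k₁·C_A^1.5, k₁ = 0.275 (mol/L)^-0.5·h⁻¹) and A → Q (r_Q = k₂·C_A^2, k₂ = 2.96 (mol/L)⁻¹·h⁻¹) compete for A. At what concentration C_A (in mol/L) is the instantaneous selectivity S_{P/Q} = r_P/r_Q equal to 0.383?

0.0588 mol/L

S_{P/Q} = (k₁/k₂)·C_A^-0.5 ⇒ C_A = (S·k₂/k₁)^(-2).
= (0.383×2.96/0.275)^(-2) = (4.122)^(-2) = 0.0588 mol/L.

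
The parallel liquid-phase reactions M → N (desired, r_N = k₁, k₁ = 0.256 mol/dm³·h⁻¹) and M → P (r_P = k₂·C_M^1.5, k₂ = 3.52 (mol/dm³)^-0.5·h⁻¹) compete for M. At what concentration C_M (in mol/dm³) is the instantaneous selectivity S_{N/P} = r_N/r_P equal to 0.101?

S_{N/P} = (k₁/k₂)·C_M^-1.5 ⇒ C_M = (S·k₂/k₁)^(1/(-1.5)).
= (0.101×3.52/0.256)^(-0.6667) = (1.389)^(-0.6667) = 0.803 mol/dm³.

0.803 mol/dm³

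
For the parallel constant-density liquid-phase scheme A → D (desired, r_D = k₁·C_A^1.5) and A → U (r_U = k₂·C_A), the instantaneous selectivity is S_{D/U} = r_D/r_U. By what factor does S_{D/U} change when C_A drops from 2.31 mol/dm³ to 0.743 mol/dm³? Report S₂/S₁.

S_{D/U} = (k₁/k₂)·C_A^0.5, so S₂/S₁ = (C_{A,2}/C_{A,1})^0.5.
= (0.743/2.31)^0.5 = (0.3216)^0.5 = 0.567.

0.567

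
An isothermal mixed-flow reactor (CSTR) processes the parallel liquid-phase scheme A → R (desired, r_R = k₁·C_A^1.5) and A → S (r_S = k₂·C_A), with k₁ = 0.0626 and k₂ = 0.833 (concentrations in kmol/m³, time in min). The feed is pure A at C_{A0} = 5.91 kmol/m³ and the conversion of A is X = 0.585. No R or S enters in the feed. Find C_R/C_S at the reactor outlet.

Exit C_A = C_{A0}(1−X) = 5.91×0.415 = 2.453 kmol/m³.
A CSTR operates uniformly at the exit composition, giving r_R = 0.2405 and r_S = 2.043 (each k·C_A^n at C_A = 2.453).
Overall selectivity = C_R/C_S = r_Rτ/(r_Sτ) = r_R/r_S = 0.118.

0.118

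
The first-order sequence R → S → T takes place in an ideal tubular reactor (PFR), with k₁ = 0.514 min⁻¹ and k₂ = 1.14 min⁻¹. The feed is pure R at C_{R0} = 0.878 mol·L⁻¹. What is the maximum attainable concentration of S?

0.206 mol·L⁻¹

For a first-order series the maximum intermediate yield is C_{S,max}/C_{R0} = (k₁/k₂)^[k₂/(k₂−k₁)].
= (0.514/1.14)^(1.14/(1.14−0.514)) = (0.4509)^(1.821) = 0.2344.
C_{S,max} = 0.2344×0.878 = 0.206 mol·L⁻¹.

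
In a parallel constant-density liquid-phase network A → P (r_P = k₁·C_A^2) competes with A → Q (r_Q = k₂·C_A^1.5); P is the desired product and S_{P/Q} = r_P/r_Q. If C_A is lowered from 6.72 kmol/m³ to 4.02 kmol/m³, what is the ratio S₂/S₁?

S_{P/Q} = (k₁/k₂)·C_A^0.5, so S₂/S₁ = (C_{A,2}/C_{A,1})^0.5.
= (4.02/6.72)^0.5 = (0.5982)^0.5 = 0.773.
Selectivity toward P falls as C_A falls — high-concentration operation is favoured.

0.773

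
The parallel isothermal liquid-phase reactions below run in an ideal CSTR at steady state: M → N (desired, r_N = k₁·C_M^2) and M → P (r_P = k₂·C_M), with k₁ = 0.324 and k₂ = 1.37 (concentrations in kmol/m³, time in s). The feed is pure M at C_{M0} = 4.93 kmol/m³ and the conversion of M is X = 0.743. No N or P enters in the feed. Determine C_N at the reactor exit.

0.845 kmol/m³

Exit C_M = C_{M0}(1−X) = 4.93×0.257 = 1.267 kmol/m³.
A CSTR operates uniformly at the exit composition, giving r_N = 0.5201 and r_P = 1.736 (each k·C_M^n at C_M = 1.267).
Fraction of consumed M going to N: r_N/(r_N+r_P) = 0.2306.
C_N = 0.2306·C_{M0}·X = 0.2306×4.93×0.743 = 0.845 kmol/m³.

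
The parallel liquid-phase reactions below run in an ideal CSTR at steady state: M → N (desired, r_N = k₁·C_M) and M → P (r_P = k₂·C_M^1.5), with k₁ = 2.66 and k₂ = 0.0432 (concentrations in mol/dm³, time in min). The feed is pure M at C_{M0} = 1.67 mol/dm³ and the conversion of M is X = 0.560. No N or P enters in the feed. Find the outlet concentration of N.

Exit C_M = C_{M0}(1−X) = 1.67×0.440 = 0.7348 mol/dm³.
In a CSTR the entire volume is at exit conditions, so r_N = 2.66×0.7348 = 1.955 and r_P = 0.0432×0.7348^1.5 = 0.02721.
Fraction of consumed M going to N: r_N/(r_N+r_P) = 0.9863.
C_N = 0.9863·C_{M0}·X = 0.9863×1.67×0.560 = 0.922 mol/dm³.

0.922 mol/dm³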